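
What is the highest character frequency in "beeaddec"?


Input: beeaddec
Character counts:
  'a': 1
  'b': 1
  'c': 1
  'd': 2
  'e': 3
Maximum frequency: 3

3


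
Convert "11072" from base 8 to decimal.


Input: "11072" in base 8
Positional expansion:
  Digit '1' (value 1) x 8^4 = 4096
  Digit '1' (value 1) x 8^3 = 512
  Digit '0' (value 0) x 8^2 = 0
  Digit '7' (value 7) x 8^1 = 56
  Digit '2' (value 2) x 8^0 = 2
Sum = 4666

4666


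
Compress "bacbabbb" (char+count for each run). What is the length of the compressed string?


Input: bacbabbb
Runs:
  'b' x 1 => "b1"
  'a' x 1 => "a1"
  'c' x 1 => "c1"
  'b' x 1 => "b1"
  'a' x 1 => "a1"
  'b' x 3 => "b3"
Compressed: "b1a1c1b1a1b3"
Compressed length: 12

12


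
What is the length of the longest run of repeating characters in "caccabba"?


Input: "caccabba"
Scanning for longest run:
  Position 1 ('a'): new char, reset run to 1
  Position 2 ('c'): new char, reset run to 1
  Position 3 ('c'): continues run of 'c', length=2
  Position 4 ('a'): new char, reset run to 1
  Position 5 ('b'): new char, reset run to 1
  Position 6 ('b'): continues run of 'b', length=2
  Position 7 ('a'): new char, reset run to 1
Longest run: 'c' with length 2

2


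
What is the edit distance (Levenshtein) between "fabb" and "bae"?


Computing edit distance: "fabb" -> "bae"
DP table:
           b    a    e
      0    1    2    3
  f   1    1    2    3
  a   2    2    1    2
  b   3    2    2    2
  b   4    3    3    3
Edit distance = dp[4][3] = 3

3


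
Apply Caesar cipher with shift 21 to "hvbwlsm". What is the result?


Caesar cipher: shift "hvbwlsm" by 21
  'h' (pos 7) + 21 = pos 2 = 'c'
  'v' (pos 21) + 21 = pos 16 = 'q'
  'b' (pos 1) + 21 = pos 22 = 'w'
  'w' (pos 22) + 21 = pos 17 = 'r'
  'l' (pos 11) + 21 = pos 6 = 'g'
  's' (pos 18) + 21 = pos 13 = 'n'
  'm' (pos 12) + 21 = pos 7 = 'h'
Result: cqwrgnh

cqwrgnh


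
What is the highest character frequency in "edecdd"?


Input: edecdd
Character counts:
  'c': 1
  'd': 3
  'e': 2
Maximum frequency: 3

3


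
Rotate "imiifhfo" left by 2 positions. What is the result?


Input: "imiifhfo", rotate left by 2
First 2 characters: "im"
Remaining characters: "iifhfo"
Concatenate remaining + first: "iifhfo" + "im" = "iifhfoim"

iifhfoim


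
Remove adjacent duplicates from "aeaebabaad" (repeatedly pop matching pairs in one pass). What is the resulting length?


Input: aeaebabaad
Stack-based adjacent duplicate removal:
  Read 'a': push. Stack: a
  Read 'e': push. Stack: ae
  Read 'a': push. Stack: aea
  Read 'e': push. Stack: aeae
  Read 'b': push. Stack: aeaeb
  Read 'a': push. Stack: aeaeba
  Read 'b': push. Stack: aeaebab
  Read 'a': push. Stack: aeaebaba
  Read 'a': matches stack top 'a' => pop. Stack: aeaebab
  Read 'd': push. Stack: aeaebabd
Final stack: "aeaebabd" (length 8)

8


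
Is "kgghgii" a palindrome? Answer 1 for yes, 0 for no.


Input: kgghgii
Reversed: iighggk
  Compare pos 0 ('k') with pos 6 ('i'): MISMATCH
  Compare pos 1 ('g') with pos 5 ('i'): MISMATCH
  Compare pos 2 ('g') with pos 4 ('g'): match
Result: not a palindrome

0


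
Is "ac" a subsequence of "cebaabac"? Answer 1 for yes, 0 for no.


Check if "ac" is a subsequence of "cebaabac"
Greedy scan:
  Position 0 ('c'): no match needed
  Position 1 ('e'): no match needed
  Position 2 ('b'): no match needed
  Position 3 ('a'): matches sub[0] = 'a'
  Position 4 ('a'): no match needed
  Position 5 ('b'): no match needed
  Position 6 ('a'): no match needed
  Position 7 ('c'): matches sub[1] = 'c'
All 2 characters matched => is a subsequence

1


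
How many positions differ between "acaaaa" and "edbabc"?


Comparing "acaaaa" and "edbabc" position by position:
  Position 0: 'a' vs 'e' => DIFFER
  Position 1: 'c' vs 'd' => DIFFER
  Position 2: 'a' vs 'b' => DIFFER
  Position 3: 'a' vs 'a' => same
  Position 4: 'a' vs 'b' => DIFFER
  Position 5: 'a' vs 'c' => DIFFER
Positions that differ: 5

5


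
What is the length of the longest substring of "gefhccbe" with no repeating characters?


Input: "gefhccbe"
Sliding window (track last position of each char):
  Position 0 ('g'): window [0,0] length 1 -- new best
  Position 1 ('e'): window [0,1] length 2 -- new best
  Position 2 ('f'): window [0,2] length 3 -- new best
  Position 3 ('h'): window [0,3] length 4 -- new best
  Position 4 ('c'): window [0,4] length 5 -- new best
  Position 5 ('c'): repeat (last at 4), move window start to 5
  Position 5 ('c'): window [5,5] length 1
  Position 6 ('b'): window [5,6] length 2
  Position 7 ('e'): window [5,7] length 3
Longest substring with no repeats: "gefhc" with length 5

5


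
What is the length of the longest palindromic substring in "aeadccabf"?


Input: "aeadccabf"
Checking substrings for palindromes:
  [0:3] "aea" (len 3) => palindrome
  [4:6] "cc" (len 2) => palindrome
Longest palindromic substring: "aea" with length 3

3


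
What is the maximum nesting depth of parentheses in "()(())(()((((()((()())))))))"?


Input: "()(())(()((((()((()())))))))"
Tracking depth:
  Position 0 '(': depth becomes 1
  Position 1 ')': depth becomes 0
  Position 2 '(': depth becomes 1
  Position 3 '(': depth becomes 2
  Position 4 ')': depth becomes 1
  Position 5 ')': depth becomes 0
  Position 6 '(': depth becomes 1
  Position 7 '(': depth becomes 2
  Position 8 ')': depth becomes 1
  Position 9 '(': depth becomes 2
  Position 10 '(': depth becomes 3
  Position 11 '(': depth becomes 4
  Position 12 '(': depth becomes 5
  Position 13 '(': depth becomes 6
  Position 14 ')': depth becomes 5
  Position 15 '(': depth becomes 6
  Position 16 '(': depth becomes 7
  Position 17 '(': depth becomes 8
  Position 18 ')': depth becomes 7
  Position 19 '(': depth becomes 8
  Position 20 ')': depth becomes 7
  Position 21 ')': depth becomes 6
  Position 22 ')': depth becomes 5
  Position 23 ')': depth becomes 4
  Position 24 ')': depth becomes 3
  Position 25 ')': depth becomes 2
  Position 26 ')': depth becomes 1
  Position 27 ')': depth becomes 0
Maximum depth reached: 8

8


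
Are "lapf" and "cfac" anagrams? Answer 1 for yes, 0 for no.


Strings: "lapf", "cfac"
Sorted first:  aflp
Sorted second: accf
Differ at position 1: 'f' vs 'c' => not anagrams

0


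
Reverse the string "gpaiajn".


Input: gpaiajn
Reading characters right to left:
  Position 6: 'n'
  Position 5: 'j'
  Position 4: 'a'
  Position 3: 'i'
  Position 2: 'a'
  Position 1: 'p'
  Position 0: 'g'
Reversed: njaiapg

njaiapg


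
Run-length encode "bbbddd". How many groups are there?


Input: bbbddd
Scanning for consecutive runs:
  Group 1: 'b' x 3 (positions 0-2)
  Group 2: 'd' x 3 (positions 3-5)
Total groups: 2

2


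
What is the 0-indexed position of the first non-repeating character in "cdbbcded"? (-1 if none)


Input: cdbbcded
Character frequencies:
  'b': 2
  'c': 2
  'd': 3
  'e': 1
Scanning left to right for freq == 1:
  Position 0 ('c'): freq=2, skip
  Position 1 ('d'): freq=3, skip
  Position 2 ('b'): freq=2, skip
  Position 3 ('b'): freq=2, skip
  Position 4 ('c'): freq=2, skip
  Position 5 ('d'): freq=3, skip
  Position 6 ('e'): unique! => answer = 6

6


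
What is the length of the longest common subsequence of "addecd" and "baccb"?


LCS of "addecd" and "baccb"
DP table:
           b    a    c    c    b
      0    0    0    0    0    0
  a   0    0    1    1    1    1
  d   0    0    1    1    1    1
  d   0    0    1    1    1    1
  e   0    0    1    1    1    1
  c   0    0    1    2    2    2
  d   0    0    1    2    2    2
LCS length = dp[6][5] = 2

2


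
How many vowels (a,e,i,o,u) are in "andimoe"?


Input: andimoe
Checking each character:
  'a' at position 0: vowel (running total: 1)
  'n' at position 1: consonant
  'd' at position 2: consonant
  'i' at position 3: vowel (running total: 2)
  'm' at position 4: consonant
  'o' at position 5: vowel (running total: 3)
  'e' at position 6: vowel (running total: 4)
Total vowels: 4

4


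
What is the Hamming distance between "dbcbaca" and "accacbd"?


Comparing "dbcbaca" and "accacbd" position by position:
  Position 0: 'd' vs 'a' => differ
  Position 1: 'b' vs 'c' => differ
  Position 2: 'c' vs 'c' => same
  Position 3: 'b' vs 'a' => differ
  Position 4: 'a' vs 'c' => differ
  Position 5: 'c' vs 'b' => differ
  Position 6: 'a' vs 'd' => differ
Total differences (Hamming distance): 6

6


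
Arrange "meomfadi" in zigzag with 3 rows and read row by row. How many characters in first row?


Zigzag "meomfadi" into 3 rows:
Placing characters:
  'm' => row 0
  'e' => row 1
  'o' => row 2
  'm' => row 1
  'f' => row 0
  'a' => row 1
  'd' => row 2
  'i' => row 1
Rows:
  Row 0: "mf"
  Row 1: "emai"
  Row 2: "od"
First row length: 2

2


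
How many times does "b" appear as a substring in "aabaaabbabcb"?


Searching for "b" in "aabaaabbabcb"
Scanning each position:
  Position 0: "a" => no
  Position 1: "a" => no
  Position 2: "b" => MATCH
  Position 3: "a" => no
  Position 4: "a" => no
  Position 5: "a" => no
  Position 6: "b" => MATCH
  Position 7: "b" => MATCH
  Position 8: "a" => no
  Position 9: "b" => MATCH
  Position 10: "c" => no
  Position 11: "b" => MATCH
Total occurrences: 5

5


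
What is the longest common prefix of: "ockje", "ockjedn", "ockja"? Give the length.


Words: ockje, ockjedn, ockja
  Position 0: all 'o' => match
  Position 1: all 'c' => match
  Position 2: all 'k' => match
  Position 3: all 'j' => match
  Position 4: ('e', 'e', 'a') => mismatch, stop
LCP = "ockj" (length 4)

4


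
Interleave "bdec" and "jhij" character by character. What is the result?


Interleaving "bdec" and "jhij":
  Position 0: 'b' from first, 'j' from second => "bj"
  Position 1: 'd' from first, 'h' from second => "dh"
  Position 2: 'e' from first, 'i' from second => "ei"
  Position 3: 'c' from first, 'j' from second => "cj"
Result: bjdheicj

bjdheicj


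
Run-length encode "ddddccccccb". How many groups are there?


Input: ddddccccccb
Scanning for consecutive runs:
  Group 1: 'd' x 4 (positions 0-3)
  Group 2: 'c' x 6 (positions 4-9)
  Group 3: 'b' x 1 (positions 10-10)
Total groups: 3

3


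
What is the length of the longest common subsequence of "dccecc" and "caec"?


LCS of "dccecc" and "caec"
DP table:
           c    a    e    c
      0    0    0    0    0
  d   0    0    0    0    0
  c   0    1    1    1    1
  c   0    1    1    1    2
  e   0    1    1    2    2
  c   0    1    1    2    3
  c   0    1    1    2    3
LCS length = dp[6][4] = 3

3


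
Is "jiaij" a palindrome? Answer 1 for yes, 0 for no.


Input: jiaij
Reversed: jiaij
  Compare pos 0 ('j') with pos 4 ('j'): match
  Compare pos 1 ('i') with pos 3 ('i'): match
Result: palindrome

1


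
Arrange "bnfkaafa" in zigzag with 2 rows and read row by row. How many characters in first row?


Zigzag "bnfkaafa" into 2 rows:
Placing characters:
  'b' => row 0
  'n' => row 1
  'f' => row 0
  'k' => row 1
  'a' => row 0
  'a' => row 1
  'f' => row 0
  'a' => row 1
Rows:
  Row 0: "bfaf"
  Row 1: "nkaa"
First row length: 4

4


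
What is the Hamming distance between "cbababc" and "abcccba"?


Comparing "cbababc" and "abcccba" position by position:
  Position 0: 'c' vs 'a' => differ
  Position 1: 'b' vs 'b' => same
  Position 2: 'a' vs 'c' => differ
  Position 3: 'b' vs 'c' => differ
  Position 4: 'a' vs 'c' => differ
  Position 5: 'b' vs 'b' => same
  Position 6: 'c' vs 'a' => differ
Total differences (Hamming distance): 5

5


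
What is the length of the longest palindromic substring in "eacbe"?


Input: "eacbe"
Checking substrings for palindromes:
  No multi-char palindromic substrings found
Longest palindromic substring: "e" with length 1

1


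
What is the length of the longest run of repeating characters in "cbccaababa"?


Input: "cbccaababa"
Scanning for longest run:
  Position 1 ('b'): new char, reset run to 1
  Position 2 ('c'): new char, reset run to 1
  Position 3 ('c'): continues run of 'c', length=2
  Position 4 ('a'): new char, reset run to 1
  Position 5 ('a'): continues run of 'a', length=2
  Position 6 ('b'): new char, reset run to 1
  Position 7 ('a'): new char, reset run to 1
  Position 8 ('b'): new char, reset run to 1
  Position 9 ('a'): new char, reset run to 1
Longest run: 'c' with length 2

2


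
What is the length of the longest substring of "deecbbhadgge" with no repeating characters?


Input: "deecbbhadgge"
Sliding window (track last position of each char):
  Position 0 ('d'): window [0,0] length 1 -- new best
  Position 1 ('e'): window [0,1] length 2 -- new best
  Position 2 ('e'): repeat (last at 1), move window start to 2
  Position 2 ('e'): window [2,2] length 1
  Position 3 ('c'): window [2,3] length 2
  Position 4 ('b'): window [2,4] length 3 -- new best
  Position 5 ('b'): repeat (last at 4), move window start to 5
  Position 5 ('b'): window [5,5] length 1
  Position 6 ('h'): window [5,6] length 2
  Position 7 ('a'): window [5,7] length 3
  Position 8 ('d'): window [5,8] length 4 -- new best
  Position 9 ('g'): window [5,9] length 5 -- new best
  Position 10 ('g'): repeat (last at 9), move window start to 10
  Position 10 ('g'): window [10,10] length 1
  Position 11 ('e'): window [10,11] length 2
Longest substring with no repeats: "bhadg" with length 5

5


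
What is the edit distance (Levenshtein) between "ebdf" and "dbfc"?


Computing edit distance: "ebdf" -> "dbfc"
DP table:
           d    b    f    c
      0    1    2    3    4
  e   1    1    2    3    4
  b   2    2    1    2    3
  d   3    2    2    2    3
  f   4    3    3    2    3
Edit distance = dp[4][4] = 3

3


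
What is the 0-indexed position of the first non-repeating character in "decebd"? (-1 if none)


Input: decebd
Character frequencies:
  'b': 1
  'c': 1
  'd': 2
  'e': 2
Scanning left to right for freq == 1:
  Position 0 ('d'): freq=2, skip
  Position 1 ('e'): freq=2, skip
  Position 2 ('c'): unique! => answer = 2

2


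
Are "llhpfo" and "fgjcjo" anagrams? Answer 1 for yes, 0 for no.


Strings: "llhpfo", "fgjcjo"
Sorted first:  fhllop
Sorted second: cfgjjo
Differ at position 0: 'f' vs 'c' => not anagrams

0


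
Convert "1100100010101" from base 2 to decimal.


Input: "1100100010101" in base 2
Positional expansion:
  Digit '1' (value 1) x 2^12 = 4096
  Digit '1' (value 1) x 2^11 = 2048
  Digit '0' (value 0) x 2^10 = 0
  Digit '0' (value 0) x 2^9 = 0
  Digit '1' (value 1) x 2^8 = 256
  Digit '0' (value 0) x 2^7 = 0
  Digit '0' (value 0) x 2^6 = 0
  Digit '0' (value 0) x 2^5 = 0
  Digit '1' (value 1) x 2^4 = 16
  Digit '0' (value 0) x 2^3 = 0
  Digit '1' (value 1) x 2^2 = 4
  Digit '0' (value 0) x 2^1 = 0
  Digit '1' (value 1) x 2^0 = 1
Sum = 6421

6421


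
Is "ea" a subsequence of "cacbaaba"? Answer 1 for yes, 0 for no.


Check if "ea" is a subsequence of "cacbaaba"
Greedy scan:
  Position 0 ('c'): no match needed
  Position 1 ('a'): no match needed
  Position 2 ('c'): no match needed
  Position 3 ('b'): no match needed
  Position 4 ('a'): no match needed
  Position 5 ('a'): no match needed
  Position 6 ('b'): no match needed
  Position 7 ('a'): no match needed
Only matched 0/2 characters => not a subsequence

0


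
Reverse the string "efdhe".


Input: efdhe
Reading characters right to left:
  Position 4: 'e'
  Position 3: 'h'
  Position 2: 'd'
  Position 1: 'f'
  Position 0: 'e'
Reversed: ehdfe

ehdfe


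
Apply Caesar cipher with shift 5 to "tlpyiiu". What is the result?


Caesar cipher: shift "tlpyiiu" by 5
  't' (pos 19) + 5 = pos 24 = 'y'
  'l' (pos 11) + 5 = pos 16 = 'q'
  'p' (pos 15) + 5 = pos 20 = 'u'
  'y' (pos 24) + 5 = pos 3 = 'd'
  'i' (pos 8) + 5 = pos 13 = 'n'
  'i' (pos 8) + 5 = pos 13 = 'n'
  'u' (pos 20) + 5 = pos 25 = 'z'
Result: yqudnnz

yqudnnz


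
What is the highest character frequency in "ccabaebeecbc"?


Input: ccabaebeecbc
Character counts:
  'a': 2
  'b': 3
  'c': 4
  'e': 3
Maximum frequency: 4

4


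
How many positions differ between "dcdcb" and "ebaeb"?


Comparing "dcdcb" and "ebaeb" position by position:
  Position 0: 'd' vs 'e' => DIFFER
  Position 1: 'c' vs 'b' => DIFFER
  Position 2: 'd' vs 'a' => DIFFER
  Position 3: 'c' vs 'e' => DIFFER
  Position 4: 'b' vs 'b' => same
Positions that differ: 4

4


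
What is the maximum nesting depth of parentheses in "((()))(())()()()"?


Input: "((()))(())()()()"
Tracking depth:
  Position 0 '(': depth becomes 1
  Position 1 '(': depth becomes 2
  Position 2 '(': depth becomes 3
  Position 3 ')': depth becomes 2
  Position 4 ')': depth becomes 1
  Position 5 ')': depth becomes 0
  Position 6 '(': depth becomes 1
  Position 7 '(': depth becomes 2
  Position 8 ')': depth becomes 1
  Position 9 ')': depth becomes 0
  Position 10 '(': depth becomes 1
  Position 11 ')': depth becomes 0
  Position 12 '(': depth becomes 1
  Position 13 ')': depth becomes 0
  Position 14 '(': depth becomes 1
  Position 15 ')': depth becomes 0
Maximum depth reached: 3

3


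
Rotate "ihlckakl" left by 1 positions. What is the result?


Input: "ihlckakl", rotate left by 1
First 1 characters: "i"
Remaining characters: "hlckakl"
Concatenate remaining + first: "hlckakl" + "i" = "hlckakli"

hlckakli


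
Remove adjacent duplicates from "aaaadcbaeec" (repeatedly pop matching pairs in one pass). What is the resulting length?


Input: aaaadcbaeec
Stack-based adjacent duplicate removal:
  Read 'a': push. Stack: a
  Read 'a': matches stack top 'a' => pop. Stack: (empty)
  Read 'a': push. Stack: a
  Read 'a': matches stack top 'a' => pop. Stack: (empty)
  Read 'd': push. Stack: d
  Read 'c': push. Stack: dc
  Read 'b': push. Stack: dcb
  Read 'a': push. Stack: dcba
  Read 'e': push. Stack: dcbae
  Read 'e': matches stack top 'e' => pop. Stack: dcba
  Read 'c': push. Stack: dcbac
Final stack: "dcbac" (length 5)

5


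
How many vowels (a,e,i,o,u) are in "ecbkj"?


Input: ecbkj
Checking each character:
  'e' at position 0: vowel (running total: 1)
  'c' at position 1: consonant
  'b' at position 2: consonant
  'k' at position 3: consonant
  'j' at position 4: consonant
Total vowels: 1

1


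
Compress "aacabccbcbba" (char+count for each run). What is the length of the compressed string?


Input: aacabccbcbba
Runs:
  'a' x 2 => "a2"
  'c' x 1 => "c1"
  'a' x 1 => "a1"
  'b' x 1 => "b1"
  'c' x 2 => "c2"
  'b' x 1 => "b1"
  'c' x 1 => "c1"
  'b' x 2 => "b2"
  'a' x 1 => "a1"
Compressed: "a2c1a1b1c2b1c1b2a1"
Compressed length: 18

18


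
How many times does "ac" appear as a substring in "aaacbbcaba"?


Searching for "ac" in "aaacbbcaba"
Scanning each position:
  Position 0: "aa" => no
  Position 1: "aa" => no
  Position 2: "ac" => MATCH
  Position 3: "cb" => no
  Position 4: "bb" => no
  Position 5: "bc" => no
  Position 6: "ca" => no
  Position 7: "ab" => no
  Position 8: "ba" => no
Total occurrences: 1

1


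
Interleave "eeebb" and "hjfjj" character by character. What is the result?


Interleaving "eeebb" and "hjfjj":
  Position 0: 'e' from first, 'h' from second => "eh"
  Position 1: 'e' from first, 'j' from second => "ej"
  Position 2: 'e' from first, 'f' from second => "ef"
  Position 3: 'b' from first, 'j' from second => "bj"
  Position 4: 'b' from first, 'j' from second => "bj"
Result: ehejefbjbj

ehejefbjbj


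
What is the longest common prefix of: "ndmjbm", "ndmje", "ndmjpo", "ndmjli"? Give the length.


Words: ndmjbm, ndmje, ndmjpo, ndmjli
  Position 0: all 'n' => match
  Position 1: all 'd' => match
  Position 2: all 'm' => match
  Position 3: all 'j' => match
  Position 4: ('b', 'e', 'p', 'l') => mismatch, stop
LCP = "ndmj" (length 4)

4


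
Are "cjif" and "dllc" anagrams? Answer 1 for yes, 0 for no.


Strings: "cjif", "dllc"
Sorted first:  cfij
Sorted second: cdll
Differ at position 1: 'f' vs 'd' => not anagrams

0


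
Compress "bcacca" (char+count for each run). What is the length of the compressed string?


Input: bcacca
Runs:
  'b' x 1 => "b1"
  'c' x 1 => "c1"
  'a' x 1 => "a1"
  'c' x 2 => "c2"
  'a' x 1 => "a1"
Compressed: "b1c1a1c2a1"
Compressed length: 10

10


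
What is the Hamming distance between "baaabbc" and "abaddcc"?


Comparing "baaabbc" and "abaddcc" position by position:
  Position 0: 'b' vs 'a' => differ
  Position 1: 'a' vs 'b' => differ
  Position 2: 'a' vs 'a' => same
  Position 3: 'a' vs 'd' => differ
  Position 4: 'b' vs 'd' => differ
  Position 5: 'b' vs 'c' => differ
  Position 6: 'c' vs 'c' => same
Total differences (Hamming distance): 5

5


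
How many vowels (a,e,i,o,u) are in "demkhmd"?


Input: demkhmd
Checking each character:
  'd' at position 0: consonant
  'e' at position 1: vowel (running total: 1)
  'm' at position 2: consonant
  'k' at position 3: consonant
  'h' at position 4: consonant
  'm' at position 5: consonant
  'd' at position 6: consonant
Total vowels: 1

1


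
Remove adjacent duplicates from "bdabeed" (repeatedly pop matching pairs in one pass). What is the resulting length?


Input: bdabeed
Stack-based adjacent duplicate removal:
  Read 'b': push. Stack: b
  Read 'd': push. Stack: bd
  Read 'a': push. Stack: bda
  Read 'b': push. Stack: bdab
  Read 'e': push. Stack: bdabe
  Read 'e': matches stack top 'e' => pop. Stack: bdab
  Read 'd': push. Stack: bdabd
Final stack: "bdabd" (length 5)

5


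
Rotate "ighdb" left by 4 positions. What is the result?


Input: "ighdb", rotate left by 4
First 4 characters: "ighd"
Remaining characters: "b"
Concatenate remaining + first: "b" + "ighd" = "bighd"

bighd


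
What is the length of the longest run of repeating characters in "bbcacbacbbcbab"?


Input: "bbcacbacbbcbab"
Scanning for longest run:
  Position 1 ('b'): continues run of 'b', length=2
  Position 2 ('c'): new char, reset run to 1
  Position 3 ('a'): new char, reset run to 1
  Position 4 ('c'): new char, reset run to 1
  Position 5 ('b'): new char, reset run to 1
  Position 6 ('a'): new char, reset run to 1
  Position 7 ('c'): new char, reset run to 1
  Position 8 ('b'): new char, reset run to 1
  Position 9 ('b'): continues run of 'b', length=2
  Position 10 ('c'): new char, reset run to 1
  Position 11 ('b'): new char, reset run to 1
  Position 12 ('a'): new char, reset run to 1
  Position 13 ('b'): new char, reset run to 1
Longest run: 'b' with length 2

2


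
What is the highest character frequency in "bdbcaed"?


Input: bdbcaed
Character counts:
  'a': 1
  'b': 2
  'c': 1
  'd': 2
  'e': 1
Maximum frequency: 2

2


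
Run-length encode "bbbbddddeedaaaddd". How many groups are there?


Input: bbbbddddeedaaaddd
Scanning for consecutive runs:
  Group 1: 'b' x 4 (positions 0-3)
  Group 2: 'd' x 4 (positions 4-7)
  Group 3: 'e' x 2 (positions 8-9)
  Group 4: 'd' x 1 (positions 10-10)
  Group 5: 'a' x 3 (positions 11-13)
  Group 6: 'd' x 3 (positions 14-16)
Total groups: 6

6


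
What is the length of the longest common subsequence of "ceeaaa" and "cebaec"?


LCS of "ceeaaa" and "cebaec"
DP table:
           c    e    b    a    e    c
      0    0    0    0    0    0    0
  c   0    1    1    1    1    1    1
  e   0    1    2    2    2    2    2
  e   0    1    2    2    2    3    3
  a   0    1    2    2    3    3    3
  a   0    1    2    2    3    3    3
  a   0    1    2    2    3    3    3
LCS length = dp[6][6] = 3

3


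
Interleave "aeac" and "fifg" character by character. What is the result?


Interleaving "aeac" and "fifg":
  Position 0: 'a' from first, 'f' from second => "af"
  Position 1: 'e' from first, 'i' from second => "ei"
  Position 2: 'a' from first, 'f' from second => "af"
  Position 3: 'c' from first, 'g' from second => "cg"
Result: afeiafcg

afeiafcg


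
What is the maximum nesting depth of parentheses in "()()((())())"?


Input: "()()((())())"
Tracking depth:
  Position 0 '(': depth becomes 1
  Position 1 ')': depth becomes 0
  Position 2 '(': depth becomes 1
  Position 3 ')': depth becomes 0
  Position 4 '(': depth becomes 1
  Position 5 '(': depth becomes 2
  Position 6 '(': depth becomes 3
  Position 7 ')': depth becomes 2
  Position 8 ')': depth becomes 1
  Position 9 '(': depth becomes 2
  Position 10 ')': depth becomes 1
  Position 11 ')': depth becomes 0
Maximum depth reached: 3

3


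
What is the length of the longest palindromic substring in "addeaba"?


Input: "addeaba"
Checking substrings for palindromes:
  [4:7] "aba" (len 3) => palindrome
  [1:3] "dd" (len 2) => palindrome
Longest palindromic substring: "aba" with length 3

3


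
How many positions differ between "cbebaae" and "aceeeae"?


Comparing "cbebaae" and "aceeeae" position by position:
  Position 0: 'c' vs 'a' => DIFFER
  Position 1: 'b' vs 'c' => DIFFER
  Position 2: 'e' vs 'e' => same
  Position 3: 'b' vs 'e' => DIFFER
  Position 4: 'a' vs 'e' => DIFFER
  Position 5: 'a' vs 'a' => same
  Position 6: 'e' vs 'e' => same
Positions that differ: 4

4


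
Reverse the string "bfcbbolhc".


Input: bfcbbolhc
Reading characters right to left:
  Position 8: 'c'
  Position 7: 'h'
  Position 6: 'l'
  Position 5: 'o'
  Position 4: 'b'
  Position 3: 'b'
  Position 2: 'c'
  Position 1: 'f'
  Position 0: 'b'
Reversed: chlobbcfb

chlobbcfb


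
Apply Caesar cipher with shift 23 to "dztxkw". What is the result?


Caesar cipher: shift "dztxkw" by 23
  'd' (pos 3) + 23 = pos 0 = 'a'
  'z' (pos 25) + 23 = pos 22 = 'w'
  't' (pos 19) + 23 = pos 16 = 'q'
  'x' (pos 23) + 23 = pos 20 = 'u'
  'k' (pos 10) + 23 = pos 7 = 'h'
  'w' (pos 22) + 23 = pos 19 = 't'
Result: awquht

awquht


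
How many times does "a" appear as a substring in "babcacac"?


Searching for "a" in "babcacac"
Scanning each position:
  Position 0: "b" => no
  Position 1: "a" => MATCH
  Position 2: "b" => no
  Position 3: "c" => no
  Position 4: "a" => MATCH
  Position 5: "c" => no
  Position 6: "a" => MATCH
  Position 7: "c" => no
Total occurrences: 3

3


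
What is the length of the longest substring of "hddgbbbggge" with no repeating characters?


Input: "hddgbbbggge"
Sliding window (track last position of each char):
  Position 0 ('h'): window [0,0] length 1 -- new best
  Position 1 ('d'): window [0,1] length 2 -- new best
  Position 2 ('d'): repeat (last at 1), move window start to 2
  Position 2 ('d'): window [2,2] length 1
  Position 3 ('g'): window [2,3] length 2
  Position 4 ('b'): window [2,4] length 3 -- new best
  Position 5 ('b'): repeat (last at 4), move window start to 5
  Position 5 ('b'): window [5,5] length 1
  Position 6 ('b'): repeat (last at 5), move window start to 6
  Position 6 ('b'): window [6,6] length 1
  Position 7 ('g'): window [6,7] length 2
  Position 8 ('g'): repeat (last at 7), move window start to 8
  Position 8 ('g'): window [8,8] length 1
  Position 9 ('g'): repeat (last at 8), move window start to 9
  Position 9 ('g'): window [9,9] length 1
  Position 10 ('e'): window [9,10] length 2
Longest substring with no repeats: "dgb" with length 3

3


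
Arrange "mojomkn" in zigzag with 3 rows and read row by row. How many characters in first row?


Zigzag "mojomkn" into 3 rows:
Placing characters:
  'm' => row 0
  'o' => row 1
  'j' => row 2
  'o' => row 1
  'm' => row 0
  'k' => row 1
  'n' => row 2
Rows:
  Row 0: "mm"
  Row 1: "ook"
  Row 2: "jn"
First row length: 2

2


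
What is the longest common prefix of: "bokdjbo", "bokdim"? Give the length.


Words: bokdjbo, bokdim
  Position 0: all 'b' => match
  Position 1: all 'o' => match
  Position 2: all 'k' => match
  Position 3: all 'd' => match
  Position 4: ('j', 'i') => mismatch, stop
LCP = "bokd" (length 4)

4


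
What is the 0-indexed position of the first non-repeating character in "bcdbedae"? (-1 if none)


Input: bcdbedae
Character frequencies:
  'a': 1
  'b': 2
  'c': 1
  'd': 2
  'e': 2
Scanning left to right for freq == 1:
  Position 0 ('b'): freq=2, skip
  Position 1 ('c'): unique! => answer = 1

1


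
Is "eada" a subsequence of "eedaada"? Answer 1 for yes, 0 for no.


Check if "eada" is a subsequence of "eedaada"
Greedy scan:
  Position 0 ('e'): matches sub[0] = 'e'
  Position 1 ('e'): no match needed
  Position 2 ('d'): no match needed
  Position 3 ('a'): matches sub[1] = 'a'
  Position 4 ('a'): no match needed
  Position 5 ('d'): matches sub[2] = 'd'
  Position 6 ('a'): matches sub[3] = 'a'
All 4 characters matched => is a subsequence

1


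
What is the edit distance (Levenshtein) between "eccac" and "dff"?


Computing edit distance: "eccac" -> "dff"
DP table:
           d    f    f
      0    1    2    3
  e   1    1    2    3
  c   2    2    2    3
  c   3    3    3    3
  a   4    4    4    4
  c   5    5    5    5
Edit distance = dp[5][3] = 5

5


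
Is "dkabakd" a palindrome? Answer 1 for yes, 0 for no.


Input: dkabakd
Reversed: dkabakd
  Compare pos 0 ('d') with pos 6 ('d'): match
  Compare pos 1 ('k') with pos 5 ('k'): match
  Compare pos 2 ('a') with pos 4 ('a'): match
Result: palindrome

1


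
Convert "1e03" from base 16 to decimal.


Input: "1e03" in base 16
Positional expansion:
  Digit '1' (value 1) x 16^3 = 4096
  Digit 'e' (value 14) x 16^2 = 3584
  Digit '0' (value 0) x 16^1 = 0
  Digit '3' (value 3) x 16^0 = 3
Sum = 7683

7683


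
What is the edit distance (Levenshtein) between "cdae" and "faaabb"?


Computing edit distance: "cdae" -> "faaabb"
DP table:
           f    a    a    a    b    b
      0    1    2    3    4    5    6
  c   1    1    2    3    4    5    6
  d   2    2    2    3    4    5    6
  a   3    3    2    2    3    4    5
  e   4    4    3    3    3    4    5
Edit distance = dp[4][6] = 5

5


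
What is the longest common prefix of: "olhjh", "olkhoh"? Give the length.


Words: olhjh, olkhoh
  Position 0: all 'o' => match
  Position 1: all 'l' => match
  Position 2: ('h', 'k') => mismatch, stop
LCP = "ol" (length 2)

2


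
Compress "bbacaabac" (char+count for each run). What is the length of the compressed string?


Input: bbacaabac
Runs:
  'b' x 2 => "b2"
  'a' x 1 => "a1"
  'c' x 1 => "c1"
  'a' x 2 => "a2"
  'b' x 1 => "b1"
  'a' x 1 => "a1"
  'c' x 1 => "c1"
Compressed: "b2a1c1a2b1a1c1"
Compressed length: 14

14


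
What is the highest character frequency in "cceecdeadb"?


Input: cceecdeadb
Character counts:
  'a': 1
  'b': 1
  'c': 3
  'd': 2
  'e': 3
Maximum frequency: 3

3


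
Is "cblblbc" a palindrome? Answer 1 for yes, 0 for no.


Input: cblblbc
Reversed: cblblbc
  Compare pos 0 ('c') with pos 6 ('c'): match
  Compare pos 1 ('b') with pos 5 ('b'): match
  Compare pos 2 ('l') with pos 4 ('l'): match
Result: palindrome

1


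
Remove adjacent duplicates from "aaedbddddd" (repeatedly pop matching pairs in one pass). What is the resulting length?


Input: aaedbddddd
Stack-based adjacent duplicate removal:
  Read 'a': push. Stack: a
  Read 'a': matches stack top 'a' => pop. Stack: (empty)
  Read 'e': push. Stack: e
  Read 'd': push. Stack: ed
  Read 'b': push. Stack: edb
  Read 'd': push. Stack: edbd
  Read 'd': matches stack top 'd' => pop. Stack: edb
  Read 'd': push. Stack: edbd
  Read 'd': matches stack top 'd' => pop. Stack: edb
  Read 'd': push. Stack: edbd
Final stack: "edbd" (length 4)

4


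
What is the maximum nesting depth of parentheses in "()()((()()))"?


Input: "()()((()()))"
Tracking depth:
  Position 0 '(': depth becomes 1
  Position 1 ')': depth becomes 0
  Position 2 '(': depth becomes 1
  Position 3 ')': depth becomes 0
  Position 4 '(': depth becomes 1
  Position 5 '(': depth becomes 2
  Position 6 '(': depth becomes 3
  Position 7 ')': depth becomes 2
  Position 8 '(': depth becomes 3
  Position 9 ')': depth becomes 2
  Position 10 ')': depth becomes 1
  Position 11 ')': depth becomes 0
Maximum depth reached: 3

3


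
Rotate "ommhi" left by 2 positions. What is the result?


Input: "ommhi", rotate left by 2
First 2 characters: "om"
Remaining characters: "mhi"
Concatenate remaining + first: "mhi" + "om" = "mhiom"

mhiom


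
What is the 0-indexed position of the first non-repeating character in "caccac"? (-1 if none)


Input: caccac
Character frequencies:
  'a': 2
  'c': 4
Scanning left to right for freq == 1:
  Position 0 ('c'): freq=4, skip
  Position 1 ('a'): freq=2, skip
  Position 2 ('c'): freq=4, skip
  Position 3 ('c'): freq=4, skip
  Position 4 ('a'): freq=2, skip
  Position 5 ('c'): freq=4, skip
  No unique character found => answer = -1

-1


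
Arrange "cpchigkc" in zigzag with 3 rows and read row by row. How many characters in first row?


Zigzag "cpchigkc" into 3 rows:
Placing characters:
  'c' => row 0
  'p' => row 1
  'c' => row 2
  'h' => row 1
  'i' => row 0
  'g' => row 1
  'k' => row 2
  'c' => row 1
Rows:
  Row 0: "ci"
  Row 1: "phgc"
  Row 2: "ck"
First row length: 2

2


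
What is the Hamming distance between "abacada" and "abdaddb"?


Comparing "abacada" and "abdaddb" position by position:
  Position 0: 'a' vs 'a' => same
  Position 1: 'b' vs 'b' => same
  Position 2: 'a' vs 'd' => differ
  Position 3: 'c' vs 'a' => differ
  Position 4: 'a' vs 'd' => differ
  Position 5: 'd' vs 'd' => same
  Position 6: 'a' vs 'b' => differ
Total differences (Hamming distance): 4

4


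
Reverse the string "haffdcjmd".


Input: haffdcjmd
Reading characters right to left:
  Position 8: 'd'
  Position 7: 'm'
  Position 6: 'j'
  Position 5: 'c'
  Position 4: 'd'
  Position 3: 'f'
  Position 2: 'f'
  Position 1: 'a'
  Position 0: 'h'
Reversed: dmjcdffah

dmjcdffah


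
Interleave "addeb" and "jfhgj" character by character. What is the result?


Interleaving "addeb" and "jfhgj":
  Position 0: 'a' from first, 'j' from second => "aj"
  Position 1: 'd' from first, 'f' from second => "df"
  Position 2: 'd' from first, 'h' from second => "dh"
  Position 3: 'e' from first, 'g' from second => "eg"
  Position 4: 'b' from first, 'j' from second => "bj"
Result: ajdfdhegbj

ajdfdhegbj


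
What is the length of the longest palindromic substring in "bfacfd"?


Input: "bfacfd"
Checking substrings for palindromes:
  No multi-char palindromic substrings found
Longest palindromic substring: "b" with length 1

1


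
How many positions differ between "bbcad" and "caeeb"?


Comparing "bbcad" and "caeeb" position by position:
  Position 0: 'b' vs 'c' => DIFFER
  Position 1: 'b' vs 'a' => DIFFER
  Position 2: 'c' vs 'e' => DIFFER
  Position 3: 'a' vs 'e' => DIFFER
  Position 4: 'd' vs 'b' => DIFFER
Positions that differ: 5

5


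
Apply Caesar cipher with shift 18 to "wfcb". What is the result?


Caesar cipher: shift "wfcb" by 18
  'w' (pos 22) + 18 = pos 14 = 'o'
  'f' (pos 5) + 18 = pos 23 = 'x'
  'c' (pos 2) + 18 = pos 20 = 'u'
  'b' (pos 1) + 18 = pos 19 = 't'
Result: oxut

oxut


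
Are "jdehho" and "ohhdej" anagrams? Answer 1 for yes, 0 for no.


Strings: "jdehho", "ohhdej"
Sorted first:  dehhjo
Sorted second: dehhjo
Sorted forms match => anagrams

1


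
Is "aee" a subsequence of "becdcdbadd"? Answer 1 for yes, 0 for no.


Check if "aee" is a subsequence of "becdcdbadd"
Greedy scan:
  Position 0 ('b'): no match needed
  Position 1 ('e'): no match needed
  Position 2 ('c'): no match needed
  Position 3 ('d'): no match needed
  Position 4 ('c'): no match needed
  Position 5 ('d'): no match needed
  Position 6 ('b'): no match needed
  Position 7 ('a'): matches sub[0] = 'a'
  Position 8 ('d'): no match needed
  Position 9 ('d'): no match needed
Only matched 1/3 characters => not a subsequence

0


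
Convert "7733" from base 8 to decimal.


Input: "7733" in base 8
Positional expansion:
  Digit '7' (value 7) x 8^3 = 3584
  Digit '7' (value 7) x 8^2 = 448
  Digit '3' (value 3) x 8^1 = 24
  Digit '3' (value 3) x 8^0 = 3
Sum = 4059

4059


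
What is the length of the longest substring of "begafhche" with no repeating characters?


Input: "begafhche"
Sliding window (track last position of each char):
  Position 0 ('b'): window [0,0] length 1 -- new best
  Position 1 ('e'): window [0,1] length 2 -- new best
  Position 2 ('g'): window [0,2] length 3 -- new best
  Position 3 ('a'): window [0,3] length 4 -- new best
  Position 4 ('f'): window [0,4] length 5 -- new best
  Position 5 ('h'): window [0,5] length 6 -- new best
  Position 6 ('c'): window [0,6] length 7 -- new best
  Position 7 ('h'): repeat (last at 5), move window start to 6
  Position 7 ('h'): window [6,7] length 2
  Position 8 ('e'): window [6,8] length 3
Longest substring with no repeats: "begafhc" with length 7

7


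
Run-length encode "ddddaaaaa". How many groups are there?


Input: ddddaaaaa
Scanning for consecutive runs:
  Group 1: 'd' x 4 (positions 0-3)
  Group 2: 'a' x 5 (positions 4-8)
Total groups: 2

2


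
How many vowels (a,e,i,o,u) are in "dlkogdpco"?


Input: dlkogdpco
Checking each character:
  'd' at position 0: consonant
  'l' at position 1: consonant
  'k' at position 2: consonant
  'o' at position 3: vowel (running total: 1)
  'g' at position 4: consonant
  'd' at position 5: consonant
  'p' at position 6: consonant
  'c' at position 7: consonant
  'o' at position 8: vowel (running total: 2)
Total vowels: 2

2


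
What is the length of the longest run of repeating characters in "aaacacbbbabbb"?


Input: "aaacacbbbabbb"
Scanning for longest run:
  Position 1 ('a'): continues run of 'a', length=2
  Position 2 ('a'): continues run of 'a', length=3
  Position 3 ('c'): new char, reset run to 1
  Position 4 ('a'): new char, reset run to 1
  Position 5 ('c'): new char, reset run to 1
  Position 6 ('b'): new char, reset run to 1
  Position 7 ('b'): continues run of 'b', length=2
  Position 8 ('b'): continues run of 'b', length=3
  Position 9 ('a'): new char, reset run to 1
  Position 10 ('b'): new char, reset run to 1
  Position 11 ('b'): continues run of 'b', length=2
  Position 12 ('b'): continues run of 'b', length=3
Longest run: 'a' with length 3

3


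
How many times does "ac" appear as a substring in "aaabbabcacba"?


Searching for "ac" in "aaabbabcacba"
Scanning each position:
  Position 0: "aa" => no
  Position 1: "aa" => no
  Position 2: "ab" => no
  Position 3: "bb" => no
  Position 4: "ba" => no
  Position 5: "ab" => no
  Position 6: "bc" => no
  Position 7: "ca" => no
  Position 8: "ac" => MATCH
  Position 9: "cb" => no
  Position 10: "ba" => no
Total occurrences: 1

1


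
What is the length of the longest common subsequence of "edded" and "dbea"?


LCS of "edded" and "dbea"
DP table:
           d    b    e    a
      0    0    0    0    0
  e   0    0    0    1    1
  d   0    1    1    1    1
  d   0    1    1    1    1
  e   0    1    1    2    2
  d   0    1    1    2    2
LCS length = dp[5][4] = 2

2


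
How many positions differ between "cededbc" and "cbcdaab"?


Comparing "cededbc" and "cbcdaab" position by position:
  Position 0: 'c' vs 'c' => same
  Position 1: 'e' vs 'b' => DIFFER
  Position 2: 'd' vs 'c' => DIFFER
  Position 3: 'e' vs 'd' => DIFFER
  Position 4: 'd' vs 'a' => DIFFER
  Position 5: 'b' vs 'a' => DIFFER
  Position 6: 'c' vs 'b' => DIFFER
Positions that differ: 6

6


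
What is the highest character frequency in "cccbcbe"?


Input: cccbcbe
Character counts:
  'b': 2
  'c': 4
  'e': 1
Maximum frequency: 4

4


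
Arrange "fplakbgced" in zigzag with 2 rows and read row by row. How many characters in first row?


Zigzag "fplakbgced" into 2 rows:
Placing characters:
  'f' => row 0
  'p' => row 1
  'l' => row 0
  'a' => row 1
  'k' => row 0
  'b' => row 1
  'g' => row 0
  'c' => row 1
  'e' => row 0
  'd' => row 1
Rows:
  Row 0: "flkge"
  Row 1: "pabcd"
First row length: 5

5


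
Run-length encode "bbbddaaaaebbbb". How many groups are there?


Input: bbbddaaaaebbbb
Scanning for consecutive runs:
  Group 1: 'b' x 3 (positions 0-2)
  Group 2: 'd' x 2 (positions 3-4)
  Group 3: 'a' x 4 (positions 5-8)
  Group 4: 'e' x 1 (positions 9-9)
  Group 5: 'b' x 4 (positions 10-13)
Total groups: 5

5


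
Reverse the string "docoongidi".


Input: docoongidi
Reading characters right to left:
  Position 9: 'i'
  Position 8: 'd'
  Position 7: 'i'
  Position 6: 'g'
  Position 5: 'n'
  Position 4: 'o'
  Position 3: 'o'
  Position 2: 'c'
  Position 1: 'o'
  Position 0: 'd'
Reversed: idignoocod

idignoocod


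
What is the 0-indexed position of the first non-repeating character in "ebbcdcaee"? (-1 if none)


Input: ebbcdcaee
Character frequencies:
  'a': 1
  'b': 2
  'c': 2
  'd': 1
  'e': 3
Scanning left to right for freq == 1:
  Position 0 ('e'): freq=3, skip
  Position 1 ('b'): freq=2, skip
  Position 2 ('b'): freq=2, skip
  Position 3 ('c'): freq=2, skip
  Position 4 ('d'): unique! => answer = 4

4
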